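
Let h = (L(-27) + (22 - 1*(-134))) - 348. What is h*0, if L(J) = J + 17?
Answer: 0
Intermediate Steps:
L(J) = 17 + J
h = -202 (h = ((17 - 27) + (22 - 1*(-134))) - 348 = (-10 + (22 + 134)) - 348 = (-10 + 156) - 348 = 146 - 348 = -202)
h*0 = -202*0 = 0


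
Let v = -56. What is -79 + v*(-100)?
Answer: 5521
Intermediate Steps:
-79 + v*(-100) = -79 - 56*(-100) = -79 + 5600 = 5521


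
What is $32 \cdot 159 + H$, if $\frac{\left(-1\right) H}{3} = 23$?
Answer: $5019$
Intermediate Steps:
$H = -69$ ($H = \left(-3\right) 23 = -69$)
$32 \cdot 159 + H = 32 \cdot 159 - 69 = 5088 - 69 = 5019$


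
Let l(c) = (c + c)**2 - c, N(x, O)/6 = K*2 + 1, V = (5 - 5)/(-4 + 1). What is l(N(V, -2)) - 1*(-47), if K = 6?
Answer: 24305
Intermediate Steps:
V = 0 (V = 0/(-3) = 0*(-1/3) = 0)
N(x, O) = 78 (N(x, O) = 6*(6*2 + 1) = 6*(12 + 1) = 6*13 = 78)
l(c) = -c + 4*c**2 (l(c) = (2*c)**2 - c = 4*c**2 - c = -c + 4*c**2)
l(N(V, -2)) - 1*(-47) = 78*(-1 + 4*78) - 1*(-47) = 78*(-1 + 312) + 47 = 78*311 + 47 = 24258 + 47 = 24305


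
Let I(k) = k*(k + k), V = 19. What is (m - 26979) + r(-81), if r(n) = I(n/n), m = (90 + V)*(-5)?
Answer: -27522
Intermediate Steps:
I(k) = 2*k² (I(k) = k*(2*k) = 2*k²)
m = -545 (m = (90 + 19)*(-5) = 109*(-5) = -545)
r(n) = 2 (r(n) = 2*(n/n)² = 2*1² = 2*1 = 2)
(m - 26979) + r(-81) = (-545 - 26979) + 2 = -27524 + 2 = -27522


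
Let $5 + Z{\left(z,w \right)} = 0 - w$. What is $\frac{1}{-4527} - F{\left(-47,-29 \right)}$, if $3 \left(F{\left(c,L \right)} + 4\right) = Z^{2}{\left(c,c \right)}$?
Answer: $- \frac{2643769}{4527} \approx -584.0$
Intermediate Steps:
$Z{\left(z,w \right)} = -5 - w$ ($Z{\left(z,w \right)} = -5 + \left(0 - w\right) = -5 - w$)
$F{\left(c,L \right)} = -4 + \frac{\left(-5 - c\right)^{2}}{3}$
$\frac{1}{-4527} - F{\left(-47,-29 \right)} = \frac{1}{-4527} - \left(-4 + \frac{\left(5 - 47\right)^{2}}{3}\right) = - \frac{1}{4527} - \left(-4 + \frac{\left(-42\right)^{2}}{3}\right) = - \frac{1}{4527} - \left(-4 + \frac{1}{3} \cdot 1764\right) = - \frac{1}{4527} - \left(-4 + 588\right) = - \frac{1}{4527} - 584 = - \frac{2643769}{4527}$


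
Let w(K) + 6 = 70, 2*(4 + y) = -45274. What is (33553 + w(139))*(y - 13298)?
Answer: -1208161363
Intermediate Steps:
y = -22641 (y = -4 + (½)*(-45274) = -4 - 22637 = -22641)
w(K) = 64 (w(K) = -6 + 70 = 64)
(33553 + w(139))*(y - 13298) = (33553 + 64)*(-22641 - 13298) = 33617*(-35939) = -1208161363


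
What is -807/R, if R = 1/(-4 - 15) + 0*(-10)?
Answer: 15333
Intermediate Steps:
R = -1/19 (R = 1/(-19) + 0 = -1/19 + 0 = -1/19 ≈ -0.052632)
-807/R = -807/(-1/19) = -807*(-19) = 15333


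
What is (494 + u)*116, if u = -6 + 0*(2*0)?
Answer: 56608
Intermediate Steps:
u = -6 (u = -6 + 0*0 = -6 + 0 = -6)
(494 + u)*116 = (494 - 6)*116 = 488*116 = 56608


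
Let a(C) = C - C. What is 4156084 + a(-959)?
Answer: 4156084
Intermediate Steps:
a(C) = 0
4156084 + a(-959) = 4156084 + 0 = 4156084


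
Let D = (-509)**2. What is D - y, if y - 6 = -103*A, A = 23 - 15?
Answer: 259899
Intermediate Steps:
A = 8
D = 259081
y = -818 (y = 6 - 103*8 = 6 - 824 = -818)
D - y = 259081 - 1*(-818) = 259081 + 818 = 259899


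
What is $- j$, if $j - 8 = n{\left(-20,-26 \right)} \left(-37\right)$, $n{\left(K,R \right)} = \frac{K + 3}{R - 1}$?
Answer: $\frac{413}{27} \approx 15.296$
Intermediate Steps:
$n{\left(K,R \right)} = \frac{3 + K}{-1 + R}$
$j = - \frac{413}{27}$ ($j = 8 + \frac{3 - 20}{-1 - 26} \left(-37\right) = 8 + \frac{1}{-27} \left(-17\right) \left(-37\right) = 8 + \left(- \frac{1}{27}\right) \left(-17\right) \left(-37\right) = 8 + \frac{17}{27} \left(-37\right) = 8 - \frac{629}{27} = - \frac{413}{27} \approx -15.296$)
$- j = \left(-1\right) \left(- \frac{413}{27}\right) = \frac{413}{27}$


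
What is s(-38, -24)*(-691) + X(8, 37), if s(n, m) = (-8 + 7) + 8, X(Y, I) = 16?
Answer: -4821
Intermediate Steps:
s(n, m) = 7 (s(n, m) = -1 + 8 = 7)
s(-38, -24)*(-691) + X(8, 37) = 7*(-691) + 16 = -4837 + 16 = -4821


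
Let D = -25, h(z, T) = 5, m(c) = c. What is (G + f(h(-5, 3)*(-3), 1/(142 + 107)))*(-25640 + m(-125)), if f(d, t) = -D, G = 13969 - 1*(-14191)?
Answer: -726186525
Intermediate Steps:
G = 28160 (G = 13969 + 14191 = 28160)
f(d, t) = 25 (f(d, t) = -1*(-25) = 25)
(G + f(h(-5, 3)*(-3), 1/(142 + 107)))*(-25640 + m(-125)) = (28160 + 25)*(-25640 - 125) = 28185*(-25765) = -726186525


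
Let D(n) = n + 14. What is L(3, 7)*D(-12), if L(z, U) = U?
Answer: 14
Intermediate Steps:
D(n) = 14 + n
L(3, 7)*D(-12) = 7*(14 - 12) = 7*2 = 14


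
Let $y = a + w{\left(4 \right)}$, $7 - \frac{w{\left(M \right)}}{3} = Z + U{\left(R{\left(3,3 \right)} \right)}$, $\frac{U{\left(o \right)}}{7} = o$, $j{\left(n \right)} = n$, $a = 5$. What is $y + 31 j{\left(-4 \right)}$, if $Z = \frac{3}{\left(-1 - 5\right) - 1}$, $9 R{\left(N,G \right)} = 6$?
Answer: $- \frac{775}{7} \approx -110.71$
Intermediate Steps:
$R{\left(N,G \right)} = \frac{2}{3}$ ($R{\left(N,G \right)} = \frac{1}{9} \cdot 6 = \frac{2}{3}$)
$U{\left(o \right)} = 7 o$
$Z = - \frac{3}{7}$ ($Z = \frac{3}{-6 - 1} = \frac{3}{-7} = 3 \left(- \frac{1}{7}\right) = - \frac{3}{7} \approx -0.42857$)
$w{\left(M \right)} = \frac{58}{7}$ ($w{\left(M \right)} = 21 - 3 \left(- \frac{3}{7} + 7 \cdot \frac{2}{3}\right) = 21 - 3 \left(- \frac{3}{7} + \frac{14}{3}\right) = 21 - \frac{89}{7} = \frac{58}{7}$)
$y = \frac{93}{7}$ ($y = 5 + \frac{58}{7} = \frac{93}{7} \approx 13.286$)
$y + 31 j{\left(-4 \right)} = \frac{93}{7} + 31 \left(-4\right) = \frac{93}{7} - 124 = - \frac{775}{7}$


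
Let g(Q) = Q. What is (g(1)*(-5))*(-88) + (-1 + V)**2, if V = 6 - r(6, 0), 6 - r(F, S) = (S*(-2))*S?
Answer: 441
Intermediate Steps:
r(F, S) = 6 + 2*S**2 (r(F, S) = 6 - S*(-2)*S = 6 - (-2*S)*S = 6 - (-2)*S**2 = 6 + 2*S**2)
V = 0 (V = 6 - (6 + 2*0**2) = 6 - (6 + 2*0) = 6 - (6 + 0) = 6 - 1*6 = 6 - 6 = 0)
(g(1)*(-5))*(-88) + (-1 + V)**2 = (1*(-5))*(-88) + (-1 + 0)**2 = -5*(-88) + (-1)**2 = 440 + 1 = 441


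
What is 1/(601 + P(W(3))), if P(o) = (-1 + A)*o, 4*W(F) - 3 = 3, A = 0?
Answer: 2/1199 ≈ 0.0016681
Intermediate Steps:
W(F) = 3/2 (W(F) = ¾ + (¼)*3 = ¾ + ¾ = 3/2)
P(o) = -o (P(o) = (-1 + 0)*o = -o)
1/(601 + P(W(3))) = 1/(601 - 1*3/2) = 1/(601 - 3/2) = 1/(1199/2) = 2/1199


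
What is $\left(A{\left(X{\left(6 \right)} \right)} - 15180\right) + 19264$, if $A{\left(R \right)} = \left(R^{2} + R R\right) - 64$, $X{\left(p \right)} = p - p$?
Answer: $4020$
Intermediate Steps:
$X{\left(p \right)} = 0$
$A{\left(R \right)} = -64 + 2 R^{2}$ ($A{\left(R \right)} = \left(R^{2} + R^{2}\right) - 64 = 2 R^{2} - 64 = -64 + 2 R^{2}$)
$\left(A{\left(X{\left(6 \right)} \right)} - 15180\right) + 19264 = \left(\left(-64 + 2 \cdot 0^{2}\right) - 15180\right) + 19264 = \left(\left(-64 + 2 \cdot 0\right) - 15180\right) + 19264 = \left(\left(-64 + 0\right) - 15180\right) + 19264 = \left(-64 - 15180\right) + 19264 = -15244 + 19264 = 4020$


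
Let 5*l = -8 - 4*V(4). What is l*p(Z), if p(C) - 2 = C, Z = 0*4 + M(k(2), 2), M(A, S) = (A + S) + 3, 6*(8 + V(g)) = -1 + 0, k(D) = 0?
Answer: 518/15 ≈ 34.533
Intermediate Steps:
V(g) = -49/6 (V(g) = -8 + (-1 + 0)/6 = -8 + (⅙)*(-1) = -8 - ⅙ = -49/6)
M(A, S) = 3 + A + S
Z = 5 (Z = 0*4 + (3 + 0 + 2) = 0 + 5 = 5)
l = 74/15 (l = (-8 - 4*(-49/6))/5 = (-8 + 98/3)/5 = (⅕)*(74/3) = 74/15 ≈ 4.9333)
p(C) = 2 + C
l*p(Z) = 74*(2 + 5)/15 = (74/15)*7 = 518/15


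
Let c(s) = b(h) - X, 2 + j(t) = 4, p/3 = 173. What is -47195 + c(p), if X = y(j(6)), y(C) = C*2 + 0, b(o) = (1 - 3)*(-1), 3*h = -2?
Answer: -47197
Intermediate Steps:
p = 519 (p = 3*173 = 519)
h = -⅔ (h = (⅓)*(-2) = -⅔ ≈ -0.66667)
j(t) = 2 (j(t) = -2 + 4 = 2)
b(o) = 2 (b(o) = -2*(-1) = 2)
y(C) = 2*C (y(C) = 2*C + 0 = 2*C)
X = 4 (X = 2*2 = 4)
c(s) = -2 (c(s) = 2 - 1*4 = 2 - 4 = -2)
-47195 + c(p) = -47195 - 2 = -47197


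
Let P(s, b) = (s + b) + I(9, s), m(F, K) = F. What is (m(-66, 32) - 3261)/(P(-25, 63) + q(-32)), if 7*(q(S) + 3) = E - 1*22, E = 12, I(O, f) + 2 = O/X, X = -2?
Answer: -46578/379 ≈ -122.90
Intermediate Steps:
I(O, f) = -2 - O/2 (I(O, f) = -2 + O/(-2) = -2 + O*(-1/2) = -2 - O/2)
P(s, b) = -13/2 + b + s (P(s, b) = (s + b) + (-2 - 1/2*9) = (b + s) + (-2 - 9/2) = (b + s) - 13/2 = -13/2 + b + s)
q(S) = -31/7 (q(S) = -3 + (12 - 1*22)/7 = -3 + (12 - 22)/7 = -3 + (1/7)*(-10) = -3 - 10/7 = -31/7)
(m(-66, 32) - 3261)/(P(-25, 63) + q(-32)) = (-66 - 3261)/((-13/2 + 63 - 25) - 31/7) = -3327/(63/2 - 31/7) = -3327/379/14 = -3327*14/379 = -46578/379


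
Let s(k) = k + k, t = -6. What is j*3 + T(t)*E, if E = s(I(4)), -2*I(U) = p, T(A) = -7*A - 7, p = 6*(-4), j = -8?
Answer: 816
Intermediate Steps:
p = -24
T(A) = -7 - 7*A
I(U) = 12 (I(U) = -½*(-24) = 12)
s(k) = 2*k
E = 24 (E = 2*12 = 24)
j*3 + T(t)*E = -8*3 + (-7 - 7*(-6))*24 = -24 + (-7 + 42)*24 = -24 + 35*24 = -24 + 840 = 816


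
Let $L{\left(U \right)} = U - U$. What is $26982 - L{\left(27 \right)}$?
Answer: $26982$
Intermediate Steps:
$L{\left(U \right)} = 0$
$26982 - L{\left(27 \right)} = 26982 - 0 = 26982 + 0 = 26982$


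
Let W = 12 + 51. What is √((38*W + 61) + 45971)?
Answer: √48426 ≈ 220.06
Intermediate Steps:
W = 63
√((38*W + 61) + 45971) = √((38*63 + 61) + 45971) = √((2394 + 61) + 45971) = √(2455 + 45971) = √48426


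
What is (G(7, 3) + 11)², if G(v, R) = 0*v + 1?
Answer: 144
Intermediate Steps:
G(v, R) = 1 (G(v, R) = 0 + 1 = 1)
(G(7, 3) + 11)² = (1 + 11)² = 12² = 144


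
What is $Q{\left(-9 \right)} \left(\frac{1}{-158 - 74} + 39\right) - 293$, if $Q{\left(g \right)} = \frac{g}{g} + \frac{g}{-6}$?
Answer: $- \frac{90717}{464} \approx -195.51$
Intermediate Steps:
$Q{\left(g \right)} = 1 - \frac{g}{6}$ ($Q{\left(g \right)} = 1 + g \left(- \frac{1}{6}\right) = 1 - \frac{g}{6}$)
$Q{\left(-9 \right)} \left(\frac{1}{-158 - 74} + 39\right) - 293 = \left(1 - - \frac{3}{2}\right) \left(\frac{1}{-158 - 74} + 39\right) - 293 = \left(1 + \frac{3}{2}\right) \left(\frac{1}{-232} + 39\right) - 293 = \frac{5 \left(- \frac{1}{232} + 39\right)}{2} - 293 = \frac{5}{2} \cdot \frac{9047}{232} - 293 = \frac{45235}{464} - 293 = - \frac{90717}{464}$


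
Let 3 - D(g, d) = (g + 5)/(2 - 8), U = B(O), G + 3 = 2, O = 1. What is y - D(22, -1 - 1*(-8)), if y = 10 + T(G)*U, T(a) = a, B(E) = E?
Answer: 3/2 ≈ 1.5000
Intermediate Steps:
G = -1 (G = -3 + 2 = -1)
U = 1
D(g, d) = 23/6 + g/6 (D(g, d) = 3 - (g + 5)/(2 - 8) = 3 - (5 + g)/(-6) = 3 - (5 + g)*(-1)/6 = 3 - (-⅚ - g/6) = 3 + (⅚ + g/6) = 23/6 + g/6)
y = 9 (y = 10 - 1*1 = 10 - 1 = 9)
y - D(22, -1 - 1*(-8)) = 9 - (23/6 + (⅙)*22) = 9 - (23/6 + 11/3) = 9 - 1*15/2 = 9 - 15/2 = 3/2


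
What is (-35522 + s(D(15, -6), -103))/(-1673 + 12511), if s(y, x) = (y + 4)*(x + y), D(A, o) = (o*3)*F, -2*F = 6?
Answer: -19182/5419 ≈ -3.5398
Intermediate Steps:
F = -3 (F = -1/2*6 = -3)
D(A, o) = -9*o (D(A, o) = (o*3)*(-3) = (3*o)*(-3) = -9*o)
s(y, x) = (4 + y)*(x + y)
(-35522 + s(D(15, -6), -103))/(-1673 + 12511) = (-35522 + ((-9*(-6))**2 + 4*(-103) + 4*(-9*(-6)) - (-927)*(-6)))/(-1673 + 12511) = (-35522 + (54**2 - 412 + 4*54 - 103*54))/10838 = (-35522 + (2916 - 412 + 216 - 5562))*(1/10838) = (-35522 - 2842)*(1/10838) = -38364*1/10838 = -19182/5419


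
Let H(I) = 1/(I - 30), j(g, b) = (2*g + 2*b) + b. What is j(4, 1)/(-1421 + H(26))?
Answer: -44/5685 ≈ -0.0077397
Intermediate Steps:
j(g, b) = 2*g + 3*b (j(g, b) = (2*b + 2*g) + b = 2*g + 3*b)
H(I) = 1/(-30 + I)
j(4, 1)/(-1421 + H(26)) = (2*4 + 3*1)/(-1421 + 1/(-30 + 26)) = (8 + 3)/(-1421 + 1/(-4)) = 11/(-1421 - 1/4) = 11/(-5685/4) = -4/5685*11 = -44/5685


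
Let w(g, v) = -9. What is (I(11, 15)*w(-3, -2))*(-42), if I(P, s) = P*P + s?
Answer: 51408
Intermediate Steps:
I(P, s) = s + P**2 (I(P, s) = P**2 + s = s + P**2)
(I(11, 15)*w(-3, -2))*(-42) = ((15 + 11**2)*(-9))*(-42) = ((15 + 121)*(-9))*(-42) = (136*(-9))*(-42) = -1224*(-42) = 51408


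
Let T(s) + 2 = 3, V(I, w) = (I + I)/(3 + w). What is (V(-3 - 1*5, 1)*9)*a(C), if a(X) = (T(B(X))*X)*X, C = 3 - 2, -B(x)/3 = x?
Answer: -36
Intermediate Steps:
B(x) = -3*x
V(I, w) = 2*I/(3 + w) (V(I, w) = (2*I)/(3 + w) = 2*I/(3 + w))
T(s) = 1 (T(s) = -2 + 3 = 1)
C = 1
a(X) = X**2 (a(X) = (1*X)*X = X*X = X**2)
(V(-3 - 1*5, 1)*9)*a(C) = ((2*(-3 - 1*5)/(3 + 1))*9)*1**2 = ((2*(-3 - 5)/4)*9)*1 = ((2*(-8)*(1/4))*9)*1 = -4*9*1 = -36*1 = -36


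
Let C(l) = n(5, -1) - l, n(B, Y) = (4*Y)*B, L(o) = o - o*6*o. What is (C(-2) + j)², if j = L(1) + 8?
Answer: 225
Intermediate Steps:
L(o) = o - 6*o² (L(o) = o - 6*o*o = o - 6*o²)
n(B, Y) = 4*B*Y
C(l) = -20 - l (C(l) = 4*5*(-1) - l = -20 - l)
j = 3 (j = 1*(1 - 6*1) + 8 = 1*(1 - 6) + 8 = 1*(-5) + 8 = -5 + 8 = 3)
(C(-2) + j)² = ((-20 - 1*(-2)) + 3)² = ((-20 + 2) + 3)² = (-18 + 3)² = (-15)² = 225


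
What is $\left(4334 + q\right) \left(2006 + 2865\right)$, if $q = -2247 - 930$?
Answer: $5635747$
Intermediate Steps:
$q = -3177$
$\left(4334 + q\right) \left(2006 + 2865\right) = \left(4334 - 3177\right) \left(2006 + 2865\right) = 1157 \cdot 4871 = 5635747$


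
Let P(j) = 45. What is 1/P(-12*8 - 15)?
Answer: 1/45 ≈ 0.022222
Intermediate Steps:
1/P(-12*8 - 15) = 1/45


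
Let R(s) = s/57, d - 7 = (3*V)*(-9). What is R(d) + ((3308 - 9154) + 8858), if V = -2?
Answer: 171745/57 ≈ 3013.1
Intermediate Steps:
d = 61 (d = 7 + (3*(-2))*(-9) = 7 - 6*(-9) = 7 + 54 = 61)
R(s) = s/57 (R(s) = s*(1/57) = s/57)
R(d) + ((3308 - 9154) + 8858) = (1/57)*61 + ((3308 - 9154) + 8858) = 61/57 + (-5846 + 8858) = 61/57 + 3012 = 171745/57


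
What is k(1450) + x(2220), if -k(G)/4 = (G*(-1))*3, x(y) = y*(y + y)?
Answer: 9874200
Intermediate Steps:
x(y) = 2*y² (x(y) = y*(2*y) = 2*y²)
k(G) = 12*G (k(G) = -4*G*(-1)*3 = -4*(-G)*3 = -(-12)*G = 12*G)
k(1450) + x(2220) = 12*1450 + 2*2220² = 17400 + 2*4928400 = 17400 + 9856800 = 9874200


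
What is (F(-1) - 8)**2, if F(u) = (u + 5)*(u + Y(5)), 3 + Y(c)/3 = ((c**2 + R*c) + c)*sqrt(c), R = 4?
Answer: 1802304 - 57600*sqrt(5) ≈ 1.6735e+6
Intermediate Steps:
Y(c) = -9 + 3*sqrt(c)*(c**2 + 5*c) (Y(c) = -9 + 3*(((c**2 + 4*c) + c)*sqrt(c)) = -9 + 3*((c**2 + 5*c)*sqrt(c)) = -9 + 3*(sqrt(c)*(c**2 + 5*c)) = -9 + 3*sqrt(c)*(c**2 + 5*c))
F(u) = (5 + u)*(-9 + u + 150*sqrt(5)) (F(u) = (u + 5)*(u + (-9 + 3*5**(5/2) + 15*5**(3/2))) = (5 + u)*(u + (-9 + 3*(25*sqrt(5)) + 15*(5*sqrt(5)))) = (5 + u)*(u + (-9 + 75*sqrt(5) + 75*sqrt(5))) = (5 + u)*(u + (-9 + 150*sqrt(5))) = (5 + u)*(-9 + u + 150*sqrt(5)))
(F(-1) - 8)**2 = ((-45 + (-1)**2 - 4*(-1) + 750*sqrt(5) + 150*(-1)*sqrt(5)) - 8)**2 = ((-45 + 1 + 4 + 750*sqrt(5) - 150*sqrt(5)) - 8)**2 = ((-40 + 600*sqrt(5)) - 8)**2 = (-48 + 600*sqrt(5))**2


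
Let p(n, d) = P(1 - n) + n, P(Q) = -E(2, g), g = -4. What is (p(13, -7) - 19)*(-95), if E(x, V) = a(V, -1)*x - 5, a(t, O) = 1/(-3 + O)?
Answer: 95/2 ≈ 47.500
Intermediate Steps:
E(x, V) = -5 - x/4 (E(x, V) = x/(-3 - 1) - 5 = x/(-4) - 5 = -x/4 - 5 = -5 - x/4)
P(Q) = 11/2 (P(Q) = -(-5 - ¼*2) = -(-5 - ½) = -1*(-11/2) = 11/2)
p(n, d) = 11/2 + n
(p(13, -7) - 19)*(-95) = ((11/2 + 13) - 19)*(-95) = (37/2 - 19)*(-95) = -½*(-95) = 95/2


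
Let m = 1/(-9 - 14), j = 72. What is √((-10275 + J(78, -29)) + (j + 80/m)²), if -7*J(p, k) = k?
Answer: 6*√4240614/7 ≈ 1765.1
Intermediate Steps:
J(p, k) = -k/7
m = -1/23 (m = 1/(-23) = -1/23 ≈ -0.043478)
√((-10275 + J(78, -29)) + (j + 80/m)²) = √((-10275 - ⅐*(-29)) + (72 + 80/(-1/23))²) = √((-10275 + 29/7) + (72 + 80*(-23))²) = √(-71896/7 + (72 - 1840)²) = √(-71896/7 + (-1768)²) = √(-71896/7 + 3125824) = √(21808872/7) = 6*√4240614/7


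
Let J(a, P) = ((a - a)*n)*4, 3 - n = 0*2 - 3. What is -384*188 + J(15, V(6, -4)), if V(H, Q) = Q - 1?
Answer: -72192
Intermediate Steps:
n = 6 (n = 3 - (0*2 - 3) = 3 - (0 - 3) = 3 - 1*(-3) = 3 + 3 = 6)
V(H, Q) = -1 + Q
J(a, P) = 0 (J(a, P) = ((a - a)*6)*4 = (0*6)*4 = 0*4 = 0)
-384*188 + J(15, V(6, -4)) = -384*188 + 0 = -72192 + 0 = -72192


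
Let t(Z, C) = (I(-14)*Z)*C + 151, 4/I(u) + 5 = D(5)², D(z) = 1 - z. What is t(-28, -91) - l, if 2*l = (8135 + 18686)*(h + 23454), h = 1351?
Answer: -7318220249/22 ≈ -3.3265e+8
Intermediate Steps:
I(u) = 4/11 (I(u) = 4/(-5 + (1 - 1*5)²) = 4/(-5 + (1 - 5)²) = 4/(-5 + (-4)²) = 4/(-5 + 16) = 4/11)
t(Z, C) = 151 + 4*C*Z/11 (t(Z, C) = (4*Z/11)*C + 151 = 4*C*Z/11 + 151 = 151 + 4*C*Z/11)
l = 665294905/2 (l = ((8135 + 18686)*(1351 + 23454))/2 = (26821*24805)/2 = (½)*665294905 = 665294905/2 ≈ 3.3265e+8)
t(-28, -91) - l = (151 + (4/11)*(-91)*(-28)) - 1*665294905/2 = (151 + 10192/11) - 665294905/2 = 11853/11 - 665294905/2 = -7318220249/22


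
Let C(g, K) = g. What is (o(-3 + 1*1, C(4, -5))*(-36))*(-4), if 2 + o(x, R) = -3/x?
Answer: -72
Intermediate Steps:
o(x, R) = -2 - 3/x
(o(-3 + 1*1, C(4, -5))*(-36))*(-4) = ((-2 - 3/(-3 + 1*1))*(-36))*(-4) = ((-2 - 3/(-3 + 1))*(-36))*(-4) = ((-2 - 3/(-2))*(-36))*(-4) = ((-2 - 3*(-½))*(-36))*(-4) = ((-2 + 3/2)*(-36))*(-4) = -½*(-36)*(-4) = 18*(-4) = -72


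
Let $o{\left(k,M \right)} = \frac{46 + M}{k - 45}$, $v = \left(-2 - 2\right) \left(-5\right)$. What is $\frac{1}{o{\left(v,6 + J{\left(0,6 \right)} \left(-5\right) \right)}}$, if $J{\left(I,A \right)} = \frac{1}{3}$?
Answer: $- \frac{75}{151} \approx -0.49669$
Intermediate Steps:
$J{\left(I,A \right)} = \frac{1}{3}$
$v = 20$ ($v = \left(-4\right) \left(-5\right) = 20$)
$o{\left(k,M \right)} = \frac{46 + M}{-45 + k}$
$\frac{1}{o{\left(v,6 + J{\left(0,6 \right)} \left(-5\right) \right)}} = \frac{1}{\frac{1}{-45 + 20} \left(46 + \left(6 + \frac{1}{3} \left(-5\right)\right)\right)} = \frac{1}{\frac{1}{-25} \left(46 + \left(6 - \frac{5}{3}\right)\right)} = \frac{1}{\left(- \frac{1}{25}\right) \left(46 + \frac{13}{3}\right)} = \frac{1}{\left(- \frac{1}{25}\right) \frac{151}{3}} = \frac{1}{- \frac{151}{75}} = - \frac{75}{151}$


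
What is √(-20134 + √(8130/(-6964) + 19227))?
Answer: √(-244111139416 + 10446*√25900024802)/3482 ≈ 141.4*I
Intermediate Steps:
√(-20134 + √(8130/(-6964) + 19227)) = √(-20134 + √(8130*(-1/6964) + 19227)) = √(-20134 + √(-4065/3482 + 19227)) = √(-20134 + √(66944349/3482)) = √(-20134 + 3*√25900024802/3482)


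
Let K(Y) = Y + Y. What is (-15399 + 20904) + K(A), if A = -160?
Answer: 5185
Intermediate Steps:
K(Y) = 2*Y
(-15399 + 20904) + K(A) = (-15399 + 20904) + 2*(-160) = 5505 - 320 = 5185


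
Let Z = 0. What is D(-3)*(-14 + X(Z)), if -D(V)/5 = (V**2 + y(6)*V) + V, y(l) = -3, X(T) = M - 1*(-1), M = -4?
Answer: 1275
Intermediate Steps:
X(T) = -3 (X(T) = -4 - 1*(-1) = -4 + 1 = -3)
D(V) = -5*V**2 + 10*V (D(V) = -5*((V**2 - 3*V) + V) = -5*(V**2 - 2*V) = -5*V**2 + 10*V)
D(-3)*(-14 + X(Z)) = (5*(-3)*(2 - 1*(-3)))*(-14 - 3) = (5*(-3)*(2 + 3))*(-17) = (5*(-3)*5)*(-17) = -75*(-17) = 1275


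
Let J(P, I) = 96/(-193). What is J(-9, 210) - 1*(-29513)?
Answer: 5695913/193 ≈ 29513.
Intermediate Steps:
J(P, I) = -96/193 (J(P, I) = 96*(-1/193) = -96/193)
J(-9, 210) - 1*(-29513) = -96/193 - 1*(-29513) = -96/193 + 29513 = 5695913/193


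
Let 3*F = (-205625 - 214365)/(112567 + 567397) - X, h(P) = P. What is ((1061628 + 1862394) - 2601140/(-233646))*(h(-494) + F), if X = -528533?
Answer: 30604740786106299370406/59576575779 ≈ 5.1370e+11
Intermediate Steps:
F = 179691496411/1019946 (F = ((-205625 - 214365)/(112567 + 567397) - 1*(-528533))/3 = (-419990/679964 + 528533)/3 = (-419990*1/679964 + 528533)/3 = (-209995/339982 + 528533)/3 = (1/3)*(179691496411/339982) = 179691496411/1019946 ≈ 1.7618e+5)
((1061628 + 1862394) - 2601140/(-233646))*(h(-494) + F) = ((1061628 + 1862394) - 2601140/(-233646))*(-494 + 179691496411/1019946) = (2924022 - 2601140*(-1/233646))*(179187643087/1019946) = (2924022 + 1300570/116823)*(179187643087/1019946) = (341594322676/116823)*(179187643087/1019946) = 30604740786106299370406/59576575779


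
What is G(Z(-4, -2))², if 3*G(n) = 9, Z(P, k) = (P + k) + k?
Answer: 9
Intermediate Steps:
Z(P, k) = P + 2*k
G(n) = 3 (G(n) = (⅓)*9 = 3)
G(Z(-4, -2))² = 3² = 9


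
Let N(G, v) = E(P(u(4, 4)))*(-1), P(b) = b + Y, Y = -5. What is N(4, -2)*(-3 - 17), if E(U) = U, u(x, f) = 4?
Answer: -20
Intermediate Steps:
P(b) = -5 + b (P(b) = b - 5 = -5 + b)
N(G, v) = 1 (N(G, v) = (-5 + 4)*(-1) = -1*(-1) = 1)
N(4, -2)*(-3 - 17) = 1*(-3 - 17) = 1*(-20) = -20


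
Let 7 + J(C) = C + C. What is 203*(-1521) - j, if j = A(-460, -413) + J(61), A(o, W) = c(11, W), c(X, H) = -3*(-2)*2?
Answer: -308890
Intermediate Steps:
c(X, H) = 12 (c(X, H) = 6*2 = 12)
A(o, W) = 12
J(C) = -7 + 2*C (J(C) = -7 + (C + C) = -7 + 2*C)
j = 127 (j = 12 + (-7 + 2*61) = 12 + (-7 + 122) = 12 + 115 = 127)
203*(-1521) - j = 203*(-1521) - 1*127 = -308763 - 127 = -308890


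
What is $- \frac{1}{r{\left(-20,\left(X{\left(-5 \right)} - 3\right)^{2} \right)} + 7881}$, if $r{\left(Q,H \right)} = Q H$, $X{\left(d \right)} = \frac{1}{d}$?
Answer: $- \frac{5}{38381} \approx -0.00013027$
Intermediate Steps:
$r{\left(Q,H \right)} = H Q$
$- \frac{1}{r{\left(-20,\left(X{\left(-5 \right)} - 3\right)^{2} \right)} + 7881} = - \frac{1}{\left(\frac{1}{-5} - 3\right)^{2} \left(-20\right) + 7881} = - \frac{1}{\left(- \frac{1}{5} - 3\right)^{2} \left(-20\right) + 7881} = - \frac{1}{\left(- \frac{16}{5}\right)^{2} \left(-20\right) + 7881} = - \frac{1}{\frac{256}{25} \left(-20\right) + 7881} = - \frac{1}{- \frac{1024}{5} + 7881} = - \frac{1}{\frac{38381}{5}} = \left(-1\right) \frac{5}{38381} = - \frac{5}{38381}$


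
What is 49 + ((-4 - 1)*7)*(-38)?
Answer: 1379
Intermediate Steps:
49 + ((-4 - 1)*7)*(-38) = 49 - 5*7*(-38) = 49 - 35*(-38) = 49 + 1330 = 1379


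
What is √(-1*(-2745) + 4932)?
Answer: 3*√853 ≈ 87.619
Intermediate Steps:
√(-1*(-2745) + 4932) = √(2745 + 4932) = √7677 = 3*√853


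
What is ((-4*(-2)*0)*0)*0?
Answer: 0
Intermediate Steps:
((-4*(-2)*0)*0)*0 = ((8*0)*0)*0 = (0*0)*0 = 0*0 = 0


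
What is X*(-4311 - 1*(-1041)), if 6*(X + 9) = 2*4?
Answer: 25070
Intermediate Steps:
X = -23/3 (X = -9 + (2*4)/6 = -9 + (1/6)*8 = -9 + 4/3 = -23/3 ≈ -7.6667)
X*(-4311 - 1*(-1041)) = -23*(-4311 - 1*(-1041))/3 = -23*(-4311 + 1041)/3 = -23/3*(-3270) = 25070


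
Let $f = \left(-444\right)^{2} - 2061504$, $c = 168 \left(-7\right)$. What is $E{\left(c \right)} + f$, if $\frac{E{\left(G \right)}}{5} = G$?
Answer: $-1870248$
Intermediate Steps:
$c = -1176$
$E{\left(G \right)} = 5 G$
$f = -1864368$ ($f = 197136 - 2061504 = -1864368$)
$E{\left(c \right)} + f = 5 \left(-1176\right) - 1864368 = -5880 - 1864368 = -1870248$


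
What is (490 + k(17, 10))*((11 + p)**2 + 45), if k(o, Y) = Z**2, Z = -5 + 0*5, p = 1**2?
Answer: 97335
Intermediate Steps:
p = 1
Z = -5 (Z = -5 + 0 = -5)
k(o, Y) = 25 (k(o, Y) = (-5)**2 = 25)
(490 + k(17, 10))*((11 + p)**2 + 45) = (490 + 25)*((11 + 1)**2 + 45) = 515*(12**2 + 45) = 515*(144 + 45) = 515*189 = 97335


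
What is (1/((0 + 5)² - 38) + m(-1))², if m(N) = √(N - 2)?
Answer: (1 - 13*I*√3)²/169 ≈ -2.9941 - 0.26647*I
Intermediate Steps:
m(N) = √(-2 + N)
(1/((0 + 5)² - 38) + m(-1))² = (1/((0 + 5)² - 38) + √(-2 - 1))² = (1/(5² - 38) + √(-3))² = (1/(25 - 38) + I*√3)² = (1/(-13) + I*√3)² = (-1/13 + I*√3)²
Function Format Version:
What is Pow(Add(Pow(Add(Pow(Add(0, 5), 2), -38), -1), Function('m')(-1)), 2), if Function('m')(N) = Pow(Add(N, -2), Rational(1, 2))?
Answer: Mul(Rational(1, 169), Pow(Add(1, Mul(-13, I, Pow(3, Rational(1, 2)))), 2)) ≈ Add(-2.9941, Mul(-0.26647, I))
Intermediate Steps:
Function('m')(N) = Pow(Add(-2, N), Rational(1, 2))
Pow(Add(Pow(Add(Pow(Add(0, 5), 2), -38), -1), Function('m')(-1)), 2) = Pow(Add(Pow(Add(Pow(Add(0, 5), 2), -38), -1), Pow(Add(-2, -1), Rational(1, 2))), 2) = Pow(Add(Pow(Add(Pow(5, 2), -38), -1), Pow(-3, Rational(1, 2))), 2) = Pow(Add(Pow(Add(25, -38), -1), Mul(I, Pow(3, Rational(1, 2)))), 2) = Pow(Add(Pow(-13, -1), Mul(I, Pow(3, Rational(1, 2)))), 2) = Pow(Add(Rational(-1, 13), Mul(I, Pow(3, Rational(1, 2)))), 2)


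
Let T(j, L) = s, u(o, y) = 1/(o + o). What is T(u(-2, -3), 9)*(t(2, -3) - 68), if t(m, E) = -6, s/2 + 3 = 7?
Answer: -592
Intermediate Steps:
u(o, y) = 1/(2*o)
s = 8 (s = -6 + 2*7 = -6 + 14 = 8)
T(j, L) = 8
T(u(-2, -3), 9)*(t(2, -3) - 68) = 8*(-6 - 68) = 8*(-74) = -592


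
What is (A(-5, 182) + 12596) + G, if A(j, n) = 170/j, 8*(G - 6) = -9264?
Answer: 11410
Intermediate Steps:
G = -1152 (G = 6 + (⅛)*(-9264) = 6 - 1158 = -1152)
(A(-5, 182) + 12596) + G = (170/(-5) + 12596) - 1152 = (170*(-⅕) + 12596) - 1152 = (-34 + 12596) - 1152 = 12562 - 1152 = 11410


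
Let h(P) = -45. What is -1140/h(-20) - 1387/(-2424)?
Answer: 62795/2424 ≈ 25.906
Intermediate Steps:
-1140/h(-20) - 1387/(-2424) = -1140/(-45) - 1387/(-2424) = -1140*(-1/45) - 1387*(-1/2424) = 76/3 + 1387/2424 = 62795/2424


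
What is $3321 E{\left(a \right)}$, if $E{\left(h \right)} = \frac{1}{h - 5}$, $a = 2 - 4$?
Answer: $- \frac{3321}{7} \approx -474.43$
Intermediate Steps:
$a = -2$ ($a = 2 - 4 = -2$)
$E{\left(h \right)} = \frac{1}{-5 + h}$
$3321 E{\left(a \right)} = \frac{3321}{-5 - 2} = \frac{3321}{-7} = 3321 \left(- \frac{1}{7}\right) = - \frac{3321}{7}$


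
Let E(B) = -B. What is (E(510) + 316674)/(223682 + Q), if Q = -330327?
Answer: -316164/106645 ≈ -2.9646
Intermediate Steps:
(E(510) + 316674)/(223682 + Q) = (-1*510 + 316674)/(223682 - 330327) = (-510 + 316674)/(-106645) = 316164*(-1/106645) = -316164/106645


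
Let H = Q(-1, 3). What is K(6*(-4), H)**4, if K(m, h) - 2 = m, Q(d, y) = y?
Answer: 234256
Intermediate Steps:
H = 3
K(m, h) = 2 + m
K(6*(-4), H)**4 = (2 + 6*(-4))**4 = (2 - 24)**4 = (-22)**4 = 234256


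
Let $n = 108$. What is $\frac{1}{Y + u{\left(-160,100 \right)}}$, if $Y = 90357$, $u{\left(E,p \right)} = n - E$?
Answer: $\frac{1}{90625} \approx 1.1034 \cdot 10^{-5}$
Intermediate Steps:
$u{\left(E,p \right)} = 108 - E$
$\frac{1}{Y + u{\left(-160,100 \right)}} = \frac{1}{90357 + \left(108 - -160\right)} = \frac{1}{90357 + \left(108 + 160\right)} = \frac{1}{90357 + 268} = \frac{1}{90625}$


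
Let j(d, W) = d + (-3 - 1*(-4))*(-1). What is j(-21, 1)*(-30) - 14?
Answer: 646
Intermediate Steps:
j(d, W) = -1 + d (j(d, W) = d + (-3 + 4)*(-1) = d + 1*(-1) = d - 1 = -1 + d)
j(-21, 1)*(-30) - 14 = (-1 - 21)*(-30) - 14 = -22*(-30) - 14 = 660 - 14 = 646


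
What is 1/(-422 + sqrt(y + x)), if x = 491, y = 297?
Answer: -211/88648 - sqrt(197)/88648 ≈ -0.0025385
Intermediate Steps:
1/(-422 + sqrt(y + x)) = 1/(-422 + sqrt(297 + 491)) = 1/(-422 + sqrt(788)) = 1/(-422 + 2*sqrt(197))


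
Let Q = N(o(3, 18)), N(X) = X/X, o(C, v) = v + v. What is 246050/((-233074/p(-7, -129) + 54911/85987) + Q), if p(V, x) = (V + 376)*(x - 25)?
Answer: 54648792787050/1274909263 ≈ 42865.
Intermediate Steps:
o(C, v) = 2*v
N(X) = 1
p(V, x) = (-25 + x)*(376 + V) (p(V, x) = (376 + V)*(-25 + x) = (-25 + x)*(376 + V))
Q = 1
246050/((-233074/p(-7, -129) + 54911/85987) + Q) = 246050/((-233074/(-9400 - 25*(-7) + 376*(-129) - 7*(-129)) + 54911/85987) + 1) = 246050/((-233074/(-9400 + 175 - 48504 + 903) + 54911*(1/85987)) + 1) = 246050/((-233074/(-56826) + 54911/85987) + 1) = 246050/((-233074*(-1/56826) + 54911/85987) + 1) = 246050/((116537/28413 + 54911/85987) + 1) = 246050/(1052804842/222104421 + 1) = 246050/(1274909263/222104421) = 246050*(222104421/1274909263) = 54648792787050/1274909263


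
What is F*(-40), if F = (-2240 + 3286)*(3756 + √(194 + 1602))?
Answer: -157151040 - 83680*√449 ≈ -1.5892e+8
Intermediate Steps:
F = 3928776 + 2092*√449 (F = 1046*(3756 + √1796) = 1046*(3756 + 2*√449) = 3928776 + 2092*√449 ≈ 3.9731e+6)
F*(-40) = (3928776 + 2092*√449)*(-40) = -157151040 - 83680*√449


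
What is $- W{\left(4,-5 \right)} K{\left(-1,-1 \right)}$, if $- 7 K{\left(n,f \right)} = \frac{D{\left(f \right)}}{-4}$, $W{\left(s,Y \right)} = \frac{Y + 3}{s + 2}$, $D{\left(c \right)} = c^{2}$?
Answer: $\frac{1}{84} \approx 0.011905$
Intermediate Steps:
$W{\left(s,Y \right)} = \frac{3 + Y}{2 + s}$
$K{\left(n,f \right)} = \frac{f^{2}}{28}$ ($K{\left(n,f \right)} = - \frac{f^{2} \frac{1}{-4}}{7} = - \frac{f^{2} \left(- \frac{1}{4}\right)}{7} = - \frac{\left(- \frac{1}{4}\right) f^{2}}{7} = \frac{f^{2}}{28}$)
$- W{\left(4,-5 \right)} K{\left(-1,-1 \right)} = - \frac{3 - 5}{2 + 4} \frac{\left(-1\right)^{2}}{28} = - \frac{-2}{6} \cdot \frac{1}{28} \cdot 1 = - \frac{-2}{6} \cdot \frac{1}{28} = \left(-1\right) \left(- \frac{1}{3}\right) \frac{1}{28} = \frac{1}{3} \cdot \frac{1}{28} = \frac{1}{84}$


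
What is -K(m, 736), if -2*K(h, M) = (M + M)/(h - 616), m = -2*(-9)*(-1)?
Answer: -368/317 ≈ -1.1609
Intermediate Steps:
m = -18 (m = 18*(-1) = -18)
K(h, M) = -M/(-616 + h) (K(h, M) = -(M + M)/(2*(h - 616)) = -2*M/(2*(-616 + h)) = -M/(-616 + h))
-K(m, 736) = -(-1)*736/(-616 - 18) = -(-1)*736/(-634) = -(-1)*736*(-1)/634 = -1*368/317 = -368/317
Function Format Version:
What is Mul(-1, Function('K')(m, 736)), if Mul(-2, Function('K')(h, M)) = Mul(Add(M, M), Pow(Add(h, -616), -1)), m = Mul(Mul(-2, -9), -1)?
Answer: Rational(-368, 317) ≈ -1.1609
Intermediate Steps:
m = -18 (m = Mul(18, -1) = -18)
Function('K')(h, M) = Mul(-1, M, Pow(Add(-616, h), -1)) (Function('K')(h, M) = Mul(Rational(-1, 2), Mul(Add(M, M), Pow(Add(h, -616), -1))) = Mul(Rational(-1, 2), Mul(Mul(2, M), Pow(Add(-616, h), -1))) = Mul(Rational(-1, 2), Mul(2, M, Pow(Add(-616, h), -1))) = Mul(-1, M, Pow(Add(-616, h), -1)))
Mul(-1, Function('K')(m, 736)) = Mul(-1, Mul(-1, 736, Pow(Add(-616, -18), -1))) = Mul(-1, Mul(-1, 736, Pow(-634, -1))) = Mul(-1, Mul(-1, 736, Rational(-1, 634))) = Mul(-1, Rational(368, 317)) = Rational(-368, 317)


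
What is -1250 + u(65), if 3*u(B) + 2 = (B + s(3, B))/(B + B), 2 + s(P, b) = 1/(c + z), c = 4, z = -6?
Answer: -195079/156 ≈ -1250.5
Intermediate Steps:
s(P, b) = -5/2 (s(P, b) = -2 + 1/(4 - 6) = -2 + 1/(-2) = -2 - 1/2 = -5/2)
u(B) = -2/3 + (-5/2 + B)/(6*B) (u(B) = -2/3 + ((B - 5/2)/(B + B))/3 = -2/3 + ((-5/2 + B)/((2*B)))/3 = -2/3 + ((-5/2 + B)*(1/(2*B)))/3 = -2/3 + ((-5/2 + B)/(2*B))/3 = -2/3 + (-5/2 + B)/(6*B))
-1250 + u(65) = -1250 + (1/12)*(-5 - 6*65)/65 = -1250 + (1/12)*(1/65)*(-5 - 390) = -1250 + (1/12)*(1/65)*(-395) = -1250 - 79/156 = -195079/156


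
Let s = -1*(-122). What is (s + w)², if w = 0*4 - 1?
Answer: 14641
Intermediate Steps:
w = -1 (w = 0 - 1 = -1)
s = 122
(s + w)² = (122 - 1)² = 121² = 14641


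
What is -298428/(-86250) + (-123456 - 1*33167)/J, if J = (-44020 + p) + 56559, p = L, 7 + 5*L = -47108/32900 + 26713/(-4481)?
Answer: -299997512863635281/33208701593546250 ≈ -9.0337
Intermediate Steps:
L = -530480737/184281125 (L = -7/5 + (-47108/32900 + 26713/(-4481))/5 = -7/5 + (-47108*1/32900 + 26713*(-1/4481))/5 = -7/5 + (-11777/8225 - 26713/4481)/5 = -7/5 + (1/5)*(-272487162/36856225) = -7/5 - 272487162/184281125 = -530480737/184281125 ≈ -2.8787)
p = -530480737/184281125 ≈ -2.8787
J = 2310170545638/184281125 (J = (-44020 - 530480737/184281125) + 56559 = -8112585603237/184281125 + 56559 = 2310170545638/184281125 ≈ 12536.)
-298428/(-86250) + (-123456 - 1*33167)/J = -298428/(-86250) + (-123456 - 1*33167)/(2310170545638/184281125) = -298428*(-1/86250) + (-123456 - 33167)*(184281125/2310170545638) = 49738/14375 - 156623*184281125/2310170545638 = 49738/14375 - 28862662640875/2310170545638 = -299997512863635281/33208701593546250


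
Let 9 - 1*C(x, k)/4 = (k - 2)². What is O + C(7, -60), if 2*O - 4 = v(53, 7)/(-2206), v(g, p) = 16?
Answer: -16917818/1103 ≈ -15338.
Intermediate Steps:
C(x, k) = 36 - 4*(-2 + k)² (C(x, k) = 36 - 4*(k - 2)² = 36 - 4*(-2 + k)²)
O = 2202/1103 (O = 2 + (16/(-2206))/2 = 2 + (16*(-1/2206))/2 = 2 + (½)*(-8/1103) = 2 - 4/1103 = 2202/1103 ≈ 1.9964)
O + C(7, -60) = 2202/1103 + (36 - 4*(-2 - 60)²) = 2202/1103 + (36 - 4*(-62)²) = 2202/1103 + (36 - 4*3844) = 2202/1103 + (36 - 15376) = 2202/1103 - 15340 = -16917818/1103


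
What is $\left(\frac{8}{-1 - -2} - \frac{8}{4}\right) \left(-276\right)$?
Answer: $-1656$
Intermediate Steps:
$\left(\frac{8}{-1 - -2} - \frac{8}{4}\right) \left(-276\right) = \left(\frac{8}{-1 + 2} - 2\right) \left(-276\right) = \left(\frac{8}{1} - 2\right) \left(-276\right) = \left(8 \cdot 1 - 2\right) \left(-276\right) = \left(8 - 2\right) \left(-276\right) = 6 \left(-276\right) = -1656$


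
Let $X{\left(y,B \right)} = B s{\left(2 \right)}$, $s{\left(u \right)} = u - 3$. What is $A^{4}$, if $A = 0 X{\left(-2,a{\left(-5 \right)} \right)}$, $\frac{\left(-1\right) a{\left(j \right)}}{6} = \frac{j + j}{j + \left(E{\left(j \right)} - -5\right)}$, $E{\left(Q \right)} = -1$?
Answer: $0$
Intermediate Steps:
$s{\left(u \right)} = -3 + u$ ($s{\left(u \right)} = u - 3 = -3 + u$)
$a{\left(j \right)} = - \frac{12 j}{4 + j}$ ($a{\left(j \right)} = - 6 \frac{j + j}{j - -4} = - 6 \frac{2 j}{j + \left(-1 + 5\right)} = - 6 \frac{2 j}{j + 4} = - 6 \frac{2 j}{4 + j} = - \frac{12 j}{4 + j}$)
$X{\left(y,B \right)} = - B$ ($X{\left(y,B \right)} = B \left(-3 + 2\right) = B \left(-1\right) = - B$)
$A = 0$ ($A = 0 \left(- \frac{\left(-12\right) \left(-5\right)}{4 - 5}\right) = 0 \left(- \frac{\left(-12\right) \left(-5\right)}{-1}\right) = 0 \left(- \left(-12\right) \left(-5\right) \left(-1\right)\right) = 0 \left(\left(-1\right) \left(-60\right)\right) = 0 \cdot 60 = 0$)
$A^{4} = 0^{4} = 0$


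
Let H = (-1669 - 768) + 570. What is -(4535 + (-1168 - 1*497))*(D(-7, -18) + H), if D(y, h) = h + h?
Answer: 5461610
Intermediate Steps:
D(y, h) = 2*h
H = -1867 (H = -2437 + 570 = -1867)
-(4535 + (-1168 - 1*497))*(D(-7, -18) + H) = -(4535 + (-1168 - 1*497))*(2*(-18) - 1867) = -(4535 + (-1168 - 497))*(-36 - 1867) = -(4535 - 1665)*(-1903) = -2870*(-1903) = -1*(-5461610) = 5461610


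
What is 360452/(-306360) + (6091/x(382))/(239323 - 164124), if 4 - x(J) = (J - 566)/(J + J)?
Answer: -29998815076/25917711345 ≈ -1.1575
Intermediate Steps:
x(J) = 4 - (-566 + J)/(2*J) (x(J) = 4 - (J - 566)/(J + J) = 4 - (-566 + J)/(2*J))
360452/(-306360) + (6091/x(382))/(239323 - 164124) = 360452/(-306360) + (6091/(7/2 + 283/382))/(239323 - 164124) = 360452*(-1/306360) + (6091/(7/2 + 283*(1/382)))/75199 = -90113/76590 + (6091/(7/2 + 283/382))*(1/75199) = -90113/76590 + (6091/(810/191))*(1/75199) = -90113/76590 + (6091*(191/810))*(1/75199) = -90113/76590 + (1163381/810)*(1/75199) = -90113/76590 + 1163381/60911190 = -29998815076/25917711345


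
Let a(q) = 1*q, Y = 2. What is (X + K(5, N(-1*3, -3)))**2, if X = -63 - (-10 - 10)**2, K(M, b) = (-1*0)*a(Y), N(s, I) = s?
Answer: 214369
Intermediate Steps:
a(q) = q
K(M, b) = 0 (K(M, b) = -1*0*2 = 0*2 = 0)
X = -463 (X = -63 - 1*(-20)**2 = -63 - 1*400 = -63 - 400 = -463)
(X + K(5, N(-1*3, -3)))**2 = (-463 + 0)**2 = (-463)**2 = 214369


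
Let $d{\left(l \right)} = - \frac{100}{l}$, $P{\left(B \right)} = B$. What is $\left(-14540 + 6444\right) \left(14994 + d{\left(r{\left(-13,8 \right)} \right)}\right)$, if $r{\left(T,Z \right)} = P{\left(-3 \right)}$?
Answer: $- \frac{364983872}{3} \approx -1.2166 \cdot 10^{8}$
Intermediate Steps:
$r{\left(T,Z \right)} = -3$
$\left(-14540 + 6444\right) \left(14994 + d{\left(r{\left(-13,8 \right)} \right)}\right) = \left(-14540 + 6444\right) \left(14994 - \frac{100}{-3}\right) = - 8096 \left(14994 - - \frac{100}{3}\right) = - 8096 \left(14994 + \frac{100}{3}\right) = \left(-8096\right) \frac{45082}{3} = - \frac{364983872}{3}$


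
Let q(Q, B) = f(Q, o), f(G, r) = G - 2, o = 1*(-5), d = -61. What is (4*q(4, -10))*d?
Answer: -488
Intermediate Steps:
o = -5
f(G, r) = -2 + G
q(Q, B) = -2 + Q
(4*q(4, -10))*d = (4*(-2 + 4))*(-61) = (4*2)*(-61) = 8*(-61) = -488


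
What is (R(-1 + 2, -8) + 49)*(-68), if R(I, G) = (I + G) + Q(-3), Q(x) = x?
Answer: -2652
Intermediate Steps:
R(I, G) = -3 + G + I (R(I, G) = (I + G) - 3 = (G + I) - 3 = -3 + G + I)
(R(-1 + 2, -8) + 49)*(-68) = ((-3 - 8 + (-1 + 2)) + 49)*(-68) = ((-3 - 8 + 1) + 49)*(-68) = (-10 + 49)*(-68) = 39*(-68) = -2652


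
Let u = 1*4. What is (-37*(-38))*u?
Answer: 5624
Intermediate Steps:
u = 4
(-37*(-38))*u = -37*(-38)*4 = 1406*4 = 5624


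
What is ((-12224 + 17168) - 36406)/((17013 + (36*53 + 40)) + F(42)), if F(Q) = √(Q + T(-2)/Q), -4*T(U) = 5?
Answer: -100220564976/60399272477 + 62924*√296142/60399272477 ≈ -1.6587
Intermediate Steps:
T(U) = -5/4 (T(U) = -¼*5 = -5/4)
F(Q) = √(Q - 5/(4*Q))
((-12224 + 17168) - 36406)/((17013 + (36*53 + 40)) + F(42)) = ((-12224 + 17168) - 36406)/((17013 + (36*53 + 40)) + √(-5/42 + 4*42)/2) = (4944 - 36406)/((17013 + (1908 + 40)) + √(-5*1/42 + 168)/2) = -31462/((17013 + 1948) + √(-5/42 + 168)/2) = -31462/(18961 + √(7051/42)/2) = -31462/(18961 + (√296142/42)/2) = -31462/(18961 + √296142/84)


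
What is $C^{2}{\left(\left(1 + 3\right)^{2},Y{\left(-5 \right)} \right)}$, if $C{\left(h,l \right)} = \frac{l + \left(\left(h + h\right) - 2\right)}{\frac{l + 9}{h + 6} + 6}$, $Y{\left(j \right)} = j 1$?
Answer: $\frac{75625}{4624} \approx 16.355$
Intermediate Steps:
$Y{\left(j \right)} = j$
$C{\left(h,l \right)} = \frac{-2 + l + 2 h}{6 + \frac{9 + l}{6 + h}}$ ($C{\left(h,l \right)} = \frac{l + \left(2 h - 2\right)}{\frac{9 + l}{6 + h} + 6} = \frac{l + \left(-2 + 2 h\right)}{\frac{9 + l}{6 + h} + 6} = \frac{-2 + l + 2 h}{6 + \frac{9 + l}{6 + h}}$)
$C^{2}{\left(\left(1 + 3\right)^{2},Y{\left(-5 \right)} \right)} = \left(\frac{-12 + 2 \left(\left(1 + 3\right)^{2}\right)^{2} + 6 \left(-5\right) + 10 \left(1 + 3\right)^{2} + \left(1 + 3\right)^{2} \left(-5\right)}{45 - 5 + 6 \left(1 + 3\right)^{2}}\right)^{2} = \left(\frac{-12 + 2 \left(4^{2}\right)^{2} - 30 + 10 \cdot 4^{2} + 4^{2} \left(-5\right)}{45 - 5 + 6 \cdot 4^{2}}\right)^{2} = \left(\frac{-12 + 2 \cdot 16^{2} - 30 + 10 \cdot 16 + 16 \left(-5\right)}{45 - 5 + 6 \cdot 16}\right)^{2} = \left(\frac{-12 + 2 \cdot 256 - 30 + 160 - 80}{45 - 5 + 96}\right)^{2} = \left(\frac{-12 + 512 - 30 + 160 - 80}{136}\right)^{2} = \left(\frac{1}{136} \cdot 550\right)^{2} = \left(\frac{275}{68}\right)^{2} = \frac{75625}{4624}$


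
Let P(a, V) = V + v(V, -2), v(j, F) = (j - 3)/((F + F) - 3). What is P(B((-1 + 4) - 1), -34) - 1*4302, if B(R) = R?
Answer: -30315/7 ≈ -4330.7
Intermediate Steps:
v(j, F) = (-3 + j)/(-3 + 2*F) (v(j, F) = (-3 + j)/(2*F - 3) = (-3 + j)/(-3 + 2*F))
P(a, V) = 3/7 + 6*V/7 (P(a, V) = V + (-3 + V)/(-3 + 2*(-2)) = V + (-3 + V)/(-3 - 4) = V + (-3 + V)/(-7) = V - (-3 + V)/7 = V + (3/7 - V/7) = 3/7 + 6*V/7)
P(B((-1 + 4) - 1), -34) - 1*4302 = (3/7 + (6/7)*(-34)) - 1*4302 = (3/7 - 204/7) - 4302 = -201/7 - 4302 = -30315/7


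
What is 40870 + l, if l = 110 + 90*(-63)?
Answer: 35310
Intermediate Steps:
l = -5560 (l = 110 - 5670 = -5560)
40870 + l = 40870 - 5560 = 35310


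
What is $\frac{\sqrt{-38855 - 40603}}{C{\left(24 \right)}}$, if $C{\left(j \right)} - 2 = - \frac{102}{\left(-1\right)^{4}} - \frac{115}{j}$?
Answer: $- \frac{24 i \sqrt{79458}}{2515} \approx - 2.6899 i$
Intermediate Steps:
$C{\left(j \right)} = -100 - \frac{115}{j}$ ($C{\left(j \right)} = 2 - \left(102 + \frac{115}{j}\right) = -100 - \frac{115}{j}$)
$\frac{\sqrt{-38855 - 40603}}{C{\left(24 \right)}} = \frac{\sqrt{-38855 - 40603}}{-100 - \frac{115}{24}} = \frac{\sqrt{-79458}}{-100 - \frac{115}{24}} = \frac{i \sqrt{79458}}{-100 - \frac{115}{24}} = \frac{i \sqrt{79458}}{- \frac{2515}{24}} = i \sqrt{79458} \left(- \frac{24}{2515}\right) = - \frac{24 i \sqrt{79458}}{2515}$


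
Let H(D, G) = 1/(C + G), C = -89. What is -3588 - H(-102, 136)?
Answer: -168637/47 ≈ -3588.0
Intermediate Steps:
H(D, G) = 1/(-89 + G)
-3588 - H(-102, 136) = -3588 - 1/(-89 + 136) = -3588 - 1/47 = -168637/47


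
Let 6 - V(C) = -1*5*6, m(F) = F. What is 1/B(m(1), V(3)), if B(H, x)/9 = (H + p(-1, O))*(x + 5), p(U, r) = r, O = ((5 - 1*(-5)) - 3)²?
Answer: 1/18450 ≈ 5.4201e-5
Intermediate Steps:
O = 49 (O = ((5 + 5) - 3)² = (10 - 3)² = 7² = 49)
V(C) = 36 (V(C) = 6 - (-1*5)*6 = 6 - (-5)*6 = 6 - 1*(-30) = 6 + 30 = 36)
B(H, x) = 9*(5 + x)*(49 + H) (B(H, x) = 9*((H + 49)*(x + 5)) = 9*((49 + H)*(5 + x)) = 9*((5 + x)*(49 + H)) = 9*(5 + x)*(49 + H))
1/B(m(1), V(3)) = 1/(2205 + 45*1 + 441*36 + 9*1*36) = 1/(2205 + 45 + 15876 + 324) = 1/18450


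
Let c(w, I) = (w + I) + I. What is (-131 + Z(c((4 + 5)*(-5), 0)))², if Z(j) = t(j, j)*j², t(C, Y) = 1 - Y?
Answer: 8652534361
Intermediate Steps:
c(w, I) = w + 2*I (c(w, I) = (I + w) + I = w + 2*I)
Z(j) = j²*(1 - j) (Z(j) = (1 - j)*j² = j²*(1 - j))
(-131 + Z(c((4 + 5)*(-5), 0)))² = (-131 + ((4 + 5)*(-5) + 2*0)²*(1 - ((4 + 5)*(-5) + 2*0)))² = (-131 + (9*(-5) + 0)²*(1 - (9*(-5) + 0)))² = (-131 + (-45 + 0)²*(1 - (-45 + 0)))² = (-131 + (-45)²*(1 - 1*(-45)))² = (-131 + 2025*(1 + 45))² = (-131 + 2025*46)² = (-131 + 93150)² = 93019² = 8652534361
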